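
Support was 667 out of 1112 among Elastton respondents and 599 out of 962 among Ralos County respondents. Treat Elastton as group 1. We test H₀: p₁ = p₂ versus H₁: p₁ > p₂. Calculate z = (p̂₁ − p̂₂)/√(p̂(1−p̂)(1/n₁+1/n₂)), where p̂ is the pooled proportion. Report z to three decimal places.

p̂₁ = 667/1112 = 0.59982, p̂₂ = 599/962 = 0.62266.
Pooled p̂ = (667+599)/(1112+962) = 1266/2074 = 0.61041.
SE = √(p̂(1−p̂)(1/n₁+1/n₂)) = √(0.61041·0.38959·0.00193878) = √(0.000461059) = 0.02147.
z = (0.59982 − 0.62266)/0.02147 = -0.02284/0.02147 = -1.064.

z = -1.064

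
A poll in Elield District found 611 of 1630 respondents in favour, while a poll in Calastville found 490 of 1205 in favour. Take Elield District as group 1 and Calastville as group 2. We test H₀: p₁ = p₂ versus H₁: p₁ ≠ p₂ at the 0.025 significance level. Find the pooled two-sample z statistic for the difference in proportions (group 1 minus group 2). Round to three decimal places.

p̂₁ = 611/1630 ≈ 0.37485, p̂₂ = 490/1205 ≈ 0.40664.
Pooled p̂ = (611+490)/(1630+1205) = 1101/2835 = 0.38836.
SE = √(0.237536 × 0.00144337) = 0.01852.
z = (0.37485 − 0.40664)/0.01852 = -0.03179/0.01852 = -1.717.
p-value = 2·P(Z > 1.717) ≈ 0.0860; since p > α = 0.025, fail to reject H₀.

z = -1.717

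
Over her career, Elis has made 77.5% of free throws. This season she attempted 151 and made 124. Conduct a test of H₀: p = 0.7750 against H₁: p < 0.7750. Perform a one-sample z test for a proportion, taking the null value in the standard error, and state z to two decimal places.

z = 1.36

p̂ = 124/151 ≈ 0.8212.
Under H₀, SE = √(0.775·0.225/151) = √(0.0011548) = 0.0340.
z = (0.8212 − 0.775)/0.0340 = 0.0462/0.0340 = 1.36.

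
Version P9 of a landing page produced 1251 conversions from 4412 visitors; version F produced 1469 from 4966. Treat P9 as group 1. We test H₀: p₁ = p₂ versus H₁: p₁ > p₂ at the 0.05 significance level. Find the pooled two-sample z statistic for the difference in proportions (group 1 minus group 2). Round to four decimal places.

z = -1.3066

p̂₁ = 1251/4412 ≈ 0.2835449, p̂₂ = 1469/4966 ≈ 0.2958115.
Pooled p̂ = (1251+1469)/(4412+4966) = 2720/9378 = 0.2900405.
SE = √(p̂(1−p̂)(1/n₁+1/n₂)) = √(0.2900405·0.7099595·0.000428024) = √(8.81374e-05) = 0.0093882.
z = (0.2835449 − 0.2958115)/0.0093882 = -0.0122666/0.0093882 = -1.3066.
p-value = P(Z > -1.307) ≈ 0.9043. With α = 0.05, fail to reject H₀.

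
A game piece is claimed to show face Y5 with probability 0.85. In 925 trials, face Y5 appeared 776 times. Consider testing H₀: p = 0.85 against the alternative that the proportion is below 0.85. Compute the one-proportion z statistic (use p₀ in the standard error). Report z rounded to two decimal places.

z = -0.94

p̂ = 776/925 = 0.83892.
Under H₀, SE = √(0.85·0.15/925) = √(0.000137838) = 0.01174.
z = (0.83892 − 0.85)/0.01174 = -0.01108/0.01174 = -0.94.
p-value = P(Z < -0.944) ≈ 0.1726.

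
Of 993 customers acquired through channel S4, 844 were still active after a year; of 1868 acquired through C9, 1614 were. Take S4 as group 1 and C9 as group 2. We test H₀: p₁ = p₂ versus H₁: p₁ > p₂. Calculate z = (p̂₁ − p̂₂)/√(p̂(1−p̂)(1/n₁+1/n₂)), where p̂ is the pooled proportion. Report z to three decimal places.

z = -1.030

p̂₁ = 844/993 = 0.849950, p̂₂ = 1614/1868 = 0.864026.
Pooled p̂ = (844+1614)/(993+1868) = 2458/2861 = 0.859140.
SE = √(p̂(1−p̂)(1/n₁+1/n₂)) = √(0.859140·0.140860·0.00154238) = √(0.000186656) = 0.013662.
z = (0.849950 − 0.864026)/0.013662 = -0.014076/0.013662 = -1.030.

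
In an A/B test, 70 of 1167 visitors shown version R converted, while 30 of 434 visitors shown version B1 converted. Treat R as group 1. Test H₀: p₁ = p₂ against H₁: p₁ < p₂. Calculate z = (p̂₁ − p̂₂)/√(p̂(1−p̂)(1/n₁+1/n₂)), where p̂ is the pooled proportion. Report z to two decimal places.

z = -0.67

p̂₁ = 70/1167 ≈ 0.0600, p̂₂ = 30/434 ≈ 0.0691.
Pooled p̂ = (70+30)/(1167+434) = 100/1601 = 0.0625.
SE = √(0.0585596 × 0.00316105) = 0.0136.
z = (0.0600 − 0.0691)/0.0136 = -0.0091/0.0136 = -0.67.
p-value = P(Z < -0.672) ≈ 0.2508.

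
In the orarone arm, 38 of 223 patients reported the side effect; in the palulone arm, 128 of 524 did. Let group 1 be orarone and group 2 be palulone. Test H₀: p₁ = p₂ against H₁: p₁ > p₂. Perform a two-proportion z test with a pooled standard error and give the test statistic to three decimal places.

p̂₁ = 38/223 ≈ 0.17040, p̂₂ = 128/524 ≈ 0.24427.
Pooled p̂ = (38+128)/(223+524) = 166/747 = 0.22222.
SE = √(p̂(1−p̂)(1/n₁+1/n₂)) = √(0.22222·0.77778·0.0063927) = √(0.00110491) = 0.03324.
z = (0.17040 − 0.24427)/0.03324 = -0.07387/0.03324 = -2.222.
p-value = P(Z > -2.222) ≈ 0.9869.

z = -2.222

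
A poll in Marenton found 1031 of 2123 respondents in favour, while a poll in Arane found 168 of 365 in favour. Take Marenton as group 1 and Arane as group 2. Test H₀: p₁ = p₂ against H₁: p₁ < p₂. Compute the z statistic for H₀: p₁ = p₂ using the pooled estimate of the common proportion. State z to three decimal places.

z = 0.896

p̂₁ = 1031/2123 ≈ 0.48563, p̂₂ = 168/365 ≈ 0.46027.
Pooled p̂ = (1031+168)/(2123+365) = 1199/2488 = 0.48191.
SE = √(p̂(1−p̂)(1/n₁+1/n₂)) = √(0.48191·0.51809·0.00321076) = √(0.000801639) = 0.02831.
z = (0.48563 − 0.46027)/0.02831 = 0.02536/0.02831 = 0.896.
p-value = P(Z < 0.896) ≈ 0.8148.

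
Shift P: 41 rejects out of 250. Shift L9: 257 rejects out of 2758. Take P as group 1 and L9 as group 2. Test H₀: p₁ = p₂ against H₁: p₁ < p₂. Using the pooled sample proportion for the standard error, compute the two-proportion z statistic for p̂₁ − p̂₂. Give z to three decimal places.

p̂₁ = 41/250 ≈ 0.16400, p̂₂ = 257/2758 ≈ 0.09318.
Pooled p̂ = (41+257)/(250+2758) = 298/3008 = 0.09907.
SE = √(0.0892545 × 0.00436258) = 0.01973.
z = (0.16400 − 0.09318)/0.01973 = 0.07082/0.01973 = 3.589.
p-value = P(Z < 3.589) ≈ 0.9998.

z = 3.589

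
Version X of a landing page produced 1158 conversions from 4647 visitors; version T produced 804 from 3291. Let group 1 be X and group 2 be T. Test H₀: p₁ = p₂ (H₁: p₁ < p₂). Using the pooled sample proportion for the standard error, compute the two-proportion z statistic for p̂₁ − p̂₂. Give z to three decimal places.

p̂₁ = 1158/4647 ≈ 0.249193, p̂₂ = 804/3291 ≈ 0.244303.
Pooled p̂ = (1158+804)/(4647+3291) = 1962/7938 = 0.247166.
SE = √(p̂(1−p̂)(1/n₁+1/n₂)) = √(0.247166·0.752834·0.000519052) = √(9.65824e-05) = 0.009828.
z = (0.249193 − 0.244303)/0.009828 = 0.004890/0.009828 = 0.498.
p-value = P(Z < 0.498) ≈ 0.6906.

z = 0.498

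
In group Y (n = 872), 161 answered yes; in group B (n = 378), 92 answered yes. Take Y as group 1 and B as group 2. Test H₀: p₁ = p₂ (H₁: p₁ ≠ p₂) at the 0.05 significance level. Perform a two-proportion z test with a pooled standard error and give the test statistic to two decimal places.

z = -2.37

p̂₁ = 161/872 = 0.184633, p̂₂ = 92/378 = 0.243386.
Pooled p̂ = (161+92)/(872+378) = 253/1250 = 0.202400.
SE = √(p̂(1−p̂)(1/n₁+1/n₂)) = √(0.202400·0.797600·0.00379229) = √(0.000612206) = 0.024743.
z = (0.184633 − 0.243386)/0.024743 = -0.058753/0.024743 = -2.37.
p-value = 2·P(Z > 2.375) ≈ 0.0176, so at α = 0.05 we reject H₀.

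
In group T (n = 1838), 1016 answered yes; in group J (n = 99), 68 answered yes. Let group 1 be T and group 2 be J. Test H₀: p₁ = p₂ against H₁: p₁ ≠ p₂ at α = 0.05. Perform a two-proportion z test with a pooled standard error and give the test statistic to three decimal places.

p̂₁ = 1016/1838 = 0.55277, p̂₂ = 68/99 = 0.68687.
Pooled p̂ = (1016+68)/(1838+99) = 1084/1937 = 0.55963.
SE = √(p̂(1−p̂)(1/n₁+1/n₂)) = √(0.55963·0.44037·0.0106451) = √(0.00262342) = 0.05122.
z = (0.55277 − 0.68687)/0.05122 = -0.13410/0.05122 = -2.618.
p-value = 2·P(Z > 2.618) ≈ 0.0088, so at α = 0.05 we reject H₀.

z = -2.618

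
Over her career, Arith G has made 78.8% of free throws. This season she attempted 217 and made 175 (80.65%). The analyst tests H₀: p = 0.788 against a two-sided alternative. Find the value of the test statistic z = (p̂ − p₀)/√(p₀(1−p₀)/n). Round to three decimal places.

p̂ = 175/217 ≈ 0.80645.
SE = √(p₀(1−p₀)/n) = √(0.16706/217) = 0.02775.
z = (0.80645 − 0.788)/0.02775 = 0.01845/0.02775 = 0.665.
Two-sided p-value ≈ 2·Φ(−0.665) = 0.5060.

z = 0.665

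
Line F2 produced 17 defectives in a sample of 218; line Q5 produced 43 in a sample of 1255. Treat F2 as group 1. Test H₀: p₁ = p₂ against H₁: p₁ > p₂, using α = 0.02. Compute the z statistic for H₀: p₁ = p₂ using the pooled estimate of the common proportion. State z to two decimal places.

p̂₁ = 17/218 = 0.0780, p̂₂ = 43/1255 = 0.0343.
Pooled p̂ = (17+43)/(218+1255) = 60/1473 = 0.0407.
SE = √(p̂(1−p̂)(1/n₁+1/n₂)) = √(0.0407·0.9593·0.00538397) = √(0.000210373) = 0.0145.
z = (0.0780 − 0.0343)/0.0145 = 0.0437/0.0145 = 3.01.
p-value = P(Z > 3.014) ≈ 0.0013. With α = 0.02, reject H₀.

z = 3.01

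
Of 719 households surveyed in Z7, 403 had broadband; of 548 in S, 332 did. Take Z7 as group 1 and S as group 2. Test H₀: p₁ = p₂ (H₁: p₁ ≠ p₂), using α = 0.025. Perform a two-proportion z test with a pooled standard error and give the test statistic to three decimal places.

p̂₁ = 403/719 = 0.56050, p̂₂ = 332/548 = 0.60584.
Pooled p̂ = (403+332)/(719+548) = 735/1267 = 0.58011.
SE = √(0.243582 × 0.00321564) = 0.02799.
z = (0.56050 − 0.60584)/0.02799 = -0.04534/0.02799 = -1.620.
Two-sided p-value ≈ 2·Φ(−1.620) = 0.1052, so at α = 0.025 we fail to reject H₀.

z = -1.620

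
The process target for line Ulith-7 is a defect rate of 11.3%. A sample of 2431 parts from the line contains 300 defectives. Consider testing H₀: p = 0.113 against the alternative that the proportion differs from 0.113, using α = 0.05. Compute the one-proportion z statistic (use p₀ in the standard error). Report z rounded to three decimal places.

z = 1.621

p̂ = 300/2431 ≈ 0.12341.
Standard error under H₀: √(0.113×0.887/2431) = 0.00642.
z = (0.12341 − 0.113)/0.00642 = 0.01041/0.00642 = 1.621.
p-value = 2·P(Z > 1.621) ≈ 0.1051. With α = 0.05, fail to reject H₀.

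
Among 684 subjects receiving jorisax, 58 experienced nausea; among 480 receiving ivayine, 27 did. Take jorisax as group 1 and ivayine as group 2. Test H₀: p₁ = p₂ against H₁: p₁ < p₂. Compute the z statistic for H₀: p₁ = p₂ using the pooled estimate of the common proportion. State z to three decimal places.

p̂₁ = 58/684 ≈ 0.08480, p̂₂ = 27/480 ≈ 0.05625.
Pooled p̂ = (58+27)/(684+480) = 85/1164 = 0.07302.
SE = √(p̂(1−p̂)(1/n₁+1/n₂)) = √(0.07302·0.92698·0.00354532) = √(0.000239988) = 0.01549.
z = (0.08480 − 0.05625)/0.01549 = 0.02855/0.01549 = 1.843.
p-value = P(Z < 1.843) ≈ 0.9673.

z = 1.843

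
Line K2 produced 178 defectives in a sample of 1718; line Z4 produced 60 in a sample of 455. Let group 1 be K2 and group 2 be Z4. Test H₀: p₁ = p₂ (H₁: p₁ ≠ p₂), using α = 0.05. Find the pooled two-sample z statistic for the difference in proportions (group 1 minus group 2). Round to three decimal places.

p̂₁ = 178/1718 = 0.10361, p̂₂ = 60/455 = 0.13187.
Pooled p̂ = (178+60)/(1718+455) = 238/2173 = 0.10953.
SE = √(p̂(1−p̂)(1/n₁+1/n₂)) = √(0.10953·0.89047·0.00277987) = √(0.000271121) = 0.01647.
z = (0.10361 − 0.13187)/0.01647 = -0.02826/0.01647 = -1.716.
Two-sided p-value ≈ 2·Φ(−1.716) = 0.0861. With α = 0.05, fail to reject H₀.

z = -1.716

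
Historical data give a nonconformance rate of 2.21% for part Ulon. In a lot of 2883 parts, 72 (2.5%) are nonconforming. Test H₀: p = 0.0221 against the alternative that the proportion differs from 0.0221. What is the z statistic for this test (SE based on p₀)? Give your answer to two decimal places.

z = 1.05

p̂ = 72/2883 ≈ 0.02497.
SE = √(p₀(1−p₀)/n) = √(0.021612/2883) = 0.00274.
z = (0.02497 − 0.0221)/0.00274 = 0.00287/0.00274 = 1.05.
p-value = 2·P(Z > 1.050) ≈ 0.2939.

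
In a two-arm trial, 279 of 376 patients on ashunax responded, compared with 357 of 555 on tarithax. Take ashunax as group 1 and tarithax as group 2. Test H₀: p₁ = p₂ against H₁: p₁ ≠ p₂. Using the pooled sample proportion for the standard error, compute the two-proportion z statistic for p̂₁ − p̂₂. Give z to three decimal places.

p̂₁ = 279/376 = 0.742021, p̂₂ = 357/555 = 0.643243.
Pooled p̂ = (279+357)/(376+555) = 636/931 = 0.683136.
SE = √(0.216461 × 0.00446138) = 0.031076.
z = (0.742021 − 0.643243)/0.031076 = 0.098778/0.031076 = 3.179.
Two-sided p-value ≈ 2·Φ(−3.179) = 0.0015.

z = 3.179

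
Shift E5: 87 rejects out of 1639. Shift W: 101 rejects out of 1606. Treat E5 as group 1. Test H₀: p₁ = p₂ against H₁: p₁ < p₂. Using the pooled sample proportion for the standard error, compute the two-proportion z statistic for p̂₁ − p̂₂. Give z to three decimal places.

p̂₁ = 87/1639 = 0.05308, p̂₂ = 101/1606 = 0.06289.
Pooled p̂ = (87+101)/(1639+1606) = 188/3245 = 0.05794.
SE = √(p̂(1−p̂)(1/n₁+1/n₂)) = √(0.05794·0.94206·0.00123279) = √(6.72844e-05) = 0.00820.
z = (0.05308 − 0.06289)/0.00820 = -0.00981/0.00820 = -1.196.
p-value = P(Z < -1.196) ≈ 0.1159.

z = -1.196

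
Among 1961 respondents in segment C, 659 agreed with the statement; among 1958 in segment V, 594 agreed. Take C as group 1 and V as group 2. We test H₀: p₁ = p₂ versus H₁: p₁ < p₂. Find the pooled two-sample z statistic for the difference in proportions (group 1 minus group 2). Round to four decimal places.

z = 2.1935

p̂₁ = 659/1961 = 0.3360530, p̂₂ = 594/1958 = 0.3033708.
Pooled p̂ = (659+594)/(1961+1958) = 1253/3919 = 0.3197244.
SE = √(0.217501 × 0.00102067) = 0.0148995.
z = (0.3360530 − 0.3033708)/0.0148995 = 0.0326822/0.0148995 = 2.1935.
p-value = P(Z < 2.194) ≈ 0.9859.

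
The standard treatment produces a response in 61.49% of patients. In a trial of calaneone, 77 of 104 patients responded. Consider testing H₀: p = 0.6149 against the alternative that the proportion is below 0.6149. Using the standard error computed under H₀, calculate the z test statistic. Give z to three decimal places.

z = 2.630

p̂ = 77/104 = 0.74038.
SE = √(p₀(1−p₀)/n) = √(0.2368/104) = 0.04772.
z = (0.74038 − 0.6149)/0.04772 = 0.12548/0.04772 = 2.630.
p-value = P(Z < 2.630) ≈ 0.9957.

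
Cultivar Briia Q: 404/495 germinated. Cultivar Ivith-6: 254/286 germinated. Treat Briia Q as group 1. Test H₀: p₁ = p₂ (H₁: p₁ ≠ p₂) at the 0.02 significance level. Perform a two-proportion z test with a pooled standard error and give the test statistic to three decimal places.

z = -2.659

p̂₁ = 404/495 ≈ 0.81616, p̂₂ = 254/286 ≈ 0.88811.
Pooled p̂ = (404+254)/(495+286) = 658/781 = 0.84251.
SE = √(0.132687 × 0.00551671) = 0.02706.
z = (0.81616 − 0.88811)/0.02706 = -0.07195/0.02706 = -2.659.
p-value = 2·P(Z > 2.659) ≈ 0.0078; since p < α = 0.02, reject H₀.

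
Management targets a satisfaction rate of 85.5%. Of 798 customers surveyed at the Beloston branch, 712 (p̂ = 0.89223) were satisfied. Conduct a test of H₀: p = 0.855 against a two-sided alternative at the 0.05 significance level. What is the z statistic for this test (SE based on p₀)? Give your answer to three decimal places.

p̂ = 712/798 ≈ 0.892231.
Standard error under H₀: √(0.855×0.145/798) = 0.012464.
z = (0.892231 − 0.855)/0.012464 = 0.037231/0.012464 = 2.987.
Two-sided p-value ≈ 2·Φ(−2.987) = 0.0028, so at α = 0.05 we reject H₀.

z = 2.987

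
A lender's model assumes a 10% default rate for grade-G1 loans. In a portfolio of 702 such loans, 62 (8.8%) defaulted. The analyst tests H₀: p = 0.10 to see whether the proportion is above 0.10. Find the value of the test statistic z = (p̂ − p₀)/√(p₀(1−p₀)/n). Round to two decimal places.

p̂ = 62/702 ≈ 0.08832.
SE = √(p₀(1−p₀)/n) = √(0.09/702) = 0.01132.
z = (0.08832 − 0.1)/0.01132 = -0.01168/0.01132 = -1.03.

z = -1.03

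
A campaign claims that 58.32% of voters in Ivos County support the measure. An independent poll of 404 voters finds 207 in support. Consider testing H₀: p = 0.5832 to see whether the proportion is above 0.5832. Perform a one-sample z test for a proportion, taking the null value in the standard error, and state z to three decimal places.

p̂ = 207/404 = 0.51238.
SE = √(p₀(1−p₀)/n) = √(0.24308/404) = 0.02453.
z = (0.51238 − 0.5832)/0.02453 = -0.07082/0.02453 = -2.887.
p-value = P(Z > -2.887) ≈ 0.9981.

z = -2.887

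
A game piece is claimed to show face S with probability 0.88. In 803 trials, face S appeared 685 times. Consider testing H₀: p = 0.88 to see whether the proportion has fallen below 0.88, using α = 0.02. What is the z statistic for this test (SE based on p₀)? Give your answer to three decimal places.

z = -2.350

p̂ = 685/803 = 0.85305.
SE = √(p₀(1−p₀)/n) = √(0.1056/803) = 0.01147.
z = (0.85305 − 0.88)/0.01147 = -0.02695/0.01147 = -2.350.
p-value = P(Z < -2.350) ≈ 0.0094. With α = 0.02, reject H₀.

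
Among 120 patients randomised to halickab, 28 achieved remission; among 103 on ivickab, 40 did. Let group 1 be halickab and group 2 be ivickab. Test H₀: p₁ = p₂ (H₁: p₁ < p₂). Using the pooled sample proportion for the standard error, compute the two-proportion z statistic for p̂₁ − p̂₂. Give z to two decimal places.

z = -2.51

p̂₁ = 28/120 ≈ 0.2333, p̂₂ = 40/103 ≈ 0.3883.
Pooled p̂ = (28+40)/(120+103) = 68/223 = 0.3049.
SE = √(p̂(1−p̂)(1/n₁+1/n₂)) = √(0.3049·0.6951·0.0180421) = √(0.00382399) = 0.0618.
z = (0.2333 − 0.3883)/0.0618 = -0.1550/0.0618 = -2.51.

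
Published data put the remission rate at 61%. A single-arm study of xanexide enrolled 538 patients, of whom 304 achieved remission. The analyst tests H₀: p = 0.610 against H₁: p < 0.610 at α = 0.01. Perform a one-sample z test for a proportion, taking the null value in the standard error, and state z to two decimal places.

z = -2.14

p̂ = 304/538 = 0.5651.
Standard error under H₀: √(0.61×0.39/538) = 0.0210.
z = (0.5651 − 0.61)/0.0210 = -0.0449/0.0210 = -2.14.
p-value = P(Z < -2.137) ≈ 0.0163, so at α = 0.01 we fail to reject H₀.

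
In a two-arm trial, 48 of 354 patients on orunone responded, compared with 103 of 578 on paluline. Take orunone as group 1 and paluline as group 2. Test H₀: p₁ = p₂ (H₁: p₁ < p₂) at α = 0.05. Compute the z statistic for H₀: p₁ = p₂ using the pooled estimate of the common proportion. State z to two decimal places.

p̂₁ = 48/354 = 0.1356, p̂₂ = 103/578 = 0.1782.
Pooled p̂ = (48+103)/(354+578) = 151/932 = 0.1620.
SE = √(0.135768 × 0.00455496) = 0.0249.
z = (0.1356 − 0.1782)/0.0249 = -0.0426/0.0249 = -1.71.
p-value = P(Z < -1.713) ≈ 0.0433, so at α = 0.05 we reject H₀.

z = -1.71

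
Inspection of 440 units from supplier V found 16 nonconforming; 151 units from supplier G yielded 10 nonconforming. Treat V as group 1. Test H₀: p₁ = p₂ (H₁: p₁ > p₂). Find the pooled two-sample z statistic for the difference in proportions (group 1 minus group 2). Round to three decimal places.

p̂₁ = 16/440 ≈ 0.03636, p̂₂ = 10/151 ≈ 0.06623.
Pooled p̂ = (16+10)/(440+151) = 26/591 = 0.04399.
SE = √(p̂(1−p̂)(1/n₁+1/n₂)) = √(0.04399·0.95601·0.00889524) = √(0.000374115) = 0.01934.
z = (0.03636 − 0.06623)/0.01934 = -0.02987/0.01934 = -1.544.

z = -1.544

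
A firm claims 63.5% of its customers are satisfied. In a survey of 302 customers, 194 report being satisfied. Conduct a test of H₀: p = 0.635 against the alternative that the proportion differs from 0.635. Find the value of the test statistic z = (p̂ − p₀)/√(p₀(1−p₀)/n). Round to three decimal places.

p̂ = 194/302 ≈ 0.642384.
SE = √(p₀(1−p₀)/n) = √(0.23178/302) = 0.027703.
z = (0.642384 − 0.635)/0.027703 = 0.007384/0.027703 = 0.267.
p-value = 2·P(Z > 0.267) ≈ 0.7898.

z = 0.267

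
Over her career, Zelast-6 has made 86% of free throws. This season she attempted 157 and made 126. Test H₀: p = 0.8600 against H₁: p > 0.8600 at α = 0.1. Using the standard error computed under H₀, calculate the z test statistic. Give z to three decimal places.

p̂ = 126/157 ≈ 0.80255.
SE = √(p₀(1−p₀)/n) = √(0.1204/157) = 0.02769.
z = (0.80255 − 0.86)/0.02769 = -0.05745/0.02769 = -2.075.
p-value = P(Z > -2.075) ≈ 0.9810, so at α = 0.1 we fail to reject H₀.

z = -2.075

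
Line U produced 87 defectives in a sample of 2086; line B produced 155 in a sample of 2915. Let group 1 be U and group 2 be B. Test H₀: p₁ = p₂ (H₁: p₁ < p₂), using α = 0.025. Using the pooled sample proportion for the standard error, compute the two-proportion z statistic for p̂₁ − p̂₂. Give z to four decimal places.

p̂₁ = 87/2086 = 0.0417066, p̂₂ = 155/2915 = 0.0531732.
Pooled p̂ = (87+155)/(2086+2915) = 242/5001 = 0.0483903.
SE = √(p̂(1−p̂)(1/n₁+1/n₂)) = √(0.0483903·0.9516097·0.00082244) = √(3.78723e-05) = 0.0061540.
z = (0.0417066 − 0.0531732)/0.0061540 = -0.0114666/0.0061540 = -1.8633.
p-value = P(Z < -1.863) ≈ 0.0312; since p > α = 0.025, fail to reject H₀.

z = -1.8633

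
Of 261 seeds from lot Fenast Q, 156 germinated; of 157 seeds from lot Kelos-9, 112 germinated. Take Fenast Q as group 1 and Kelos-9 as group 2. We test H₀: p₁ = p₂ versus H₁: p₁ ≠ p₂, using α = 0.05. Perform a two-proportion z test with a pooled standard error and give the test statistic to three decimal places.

z = -2.388

p̂₁ = 156/261 = 0.59770, p̂₂ = 112/157 = 0.71338.
Pooled p̂ = (156+112)/(261+157) = 268/418 = 0.64115.
SE = √(p̂(1−p̂)(1/n₁+1/n₂)) = √(0.64115·0.35885·0.0102008) = √(0.00234698) = 0.04845.
z = (0.59770 − 0.71338)/0.04845 = -0.11568/0.04845 = -2.388.
Two-sided p-value ≈ 2·Φ(−2.388) = 0.0170; since p < α = 0.05, reject H₀.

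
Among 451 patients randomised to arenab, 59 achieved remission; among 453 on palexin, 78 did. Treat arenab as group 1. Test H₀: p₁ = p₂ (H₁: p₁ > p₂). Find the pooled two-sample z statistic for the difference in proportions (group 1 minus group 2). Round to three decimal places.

z = -1.734

p̂₁ = 59/451 ≈ 0.130820, p̂₂ = 78/453 ≈ 0.172185.
Pooled p̂ = (59+78)/(451+453) = 137/904 = 0.151549.
SE = √(0.128582 × 0.0044248) = 0.023853.
z = (0.130820 − 0.172185)/0.023853 = -0.041365/0.023853 = -1.734.
p-value = P(Z > -1.734) ≈ 0.9586.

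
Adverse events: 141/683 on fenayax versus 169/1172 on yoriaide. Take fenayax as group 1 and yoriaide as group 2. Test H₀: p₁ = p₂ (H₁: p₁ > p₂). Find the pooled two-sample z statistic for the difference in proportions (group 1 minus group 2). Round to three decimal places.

p̂₁ = 141/683 ≈ 0.206442, p̂₂ = 169/1172 ≈ 0.144198.
Pooled p̂ = (141+169)/(683+1172) = 310/1855 = 0.167116.
SE = √(0.139188 × 0.00231737) = 0.017960.
z = (0.206442 − 0.144198)/0.017960 = 0.062244/0.017960 = 3.466.

z = 3.466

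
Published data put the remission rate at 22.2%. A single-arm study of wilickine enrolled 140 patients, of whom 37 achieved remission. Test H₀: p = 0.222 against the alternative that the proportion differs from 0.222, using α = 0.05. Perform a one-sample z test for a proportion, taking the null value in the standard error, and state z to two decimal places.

p̂ = 37/140 = 0.26429.
Under H₀, SE = √(0.222·0.778/140) = √(0.00123369) = 0.03512.
z = (0.26429 − 0.222)/0.03512 = 0.04229/0.03512 = 1.20.
Two-sided p-value ≈ 2·Φ(−1.204) = 0.2286. With α = 0.05, fail to reject H₀.

z = 1.20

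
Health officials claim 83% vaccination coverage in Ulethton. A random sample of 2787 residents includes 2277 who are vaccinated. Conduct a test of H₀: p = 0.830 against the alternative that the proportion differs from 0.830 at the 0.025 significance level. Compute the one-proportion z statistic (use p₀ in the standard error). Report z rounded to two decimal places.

z = -1.83

p̂ = 2277/2787 ≈ 0.8170.
Standard error under H₀: √(0.83×0.17/2787) = 0.0071.
z = (0.8170 − 0.83)/0.0071 = -0.0130/0.0071 = -1.83.
Two-sided p-value ≈ 2·Φ(−1.826) = 0.0679; since p > α = 0.025, fail to reject H₀.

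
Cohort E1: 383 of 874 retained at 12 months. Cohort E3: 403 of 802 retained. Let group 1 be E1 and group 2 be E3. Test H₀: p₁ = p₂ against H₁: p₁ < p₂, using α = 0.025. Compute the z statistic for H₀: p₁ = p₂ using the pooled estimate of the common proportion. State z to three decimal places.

z = -2.634

p̂₁ = 383/874 ≈ 0.43822, p̂₂ = 403/802 ≈ 0.50249.
Pooled p̂ = (383+403)/(874+802) = 786/1676 = 0.46897.
SE = √(p̂(1−p̂)(1/n₁+1/n₂)) = √(0.46897·0.53103·0.00239105) = √(0.00059546) = 0.02440.
z = (0.43822 − 0.50249)/0.02440 = -0.06427/0.02440 = -2.634.
p-value = P(Z < -2.634) ≈ 0.0042, so at α = 0.025 we reject H₀.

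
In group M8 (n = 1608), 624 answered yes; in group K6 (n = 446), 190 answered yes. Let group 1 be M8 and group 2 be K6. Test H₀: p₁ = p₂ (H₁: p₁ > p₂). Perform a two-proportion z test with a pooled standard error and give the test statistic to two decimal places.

p̂₁ = 624/1608 = 0.3881, p̂₂ = 190/446 = 0.4260.
Pooled p̂ = (624+190)/(1608+446) = 814/2054 = 0.3963.
SE = √(p̂(1−p̂)(1/n₁+1/n₂)) = √(0.3963·0.6037·0.00286404) = √(0.000685212) = 0.0262.
z = (0.3881 − 0.4260)/0.0262 = -0.0379/0.0262 = -1.45.

z = -1.45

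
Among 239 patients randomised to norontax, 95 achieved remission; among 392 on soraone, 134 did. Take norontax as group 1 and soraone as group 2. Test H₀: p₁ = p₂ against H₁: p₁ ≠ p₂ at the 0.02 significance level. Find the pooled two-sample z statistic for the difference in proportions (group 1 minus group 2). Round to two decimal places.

z = 1.41

p̂₁ = 95/239 = 0.3975, p̂₂ = 134/392 = 0.3418.
Pooled p̂ = (95+134)/(239+392) = 229/631 = 0.3629.
SE = √(p̂(1−p̂)(1/n₁+1/n₂)) = √(0.3629·0.6371·0.00673512) = √(0.00155721) = 0.0395.
z = (0.3975 − 0.3418)/0.0395 = 0.0557/0.0395 = 1.41.
Two-sided p-value ≈ 2·Φ(−1.410) = 0.1584. With α = 0.02, fail to reject H₀.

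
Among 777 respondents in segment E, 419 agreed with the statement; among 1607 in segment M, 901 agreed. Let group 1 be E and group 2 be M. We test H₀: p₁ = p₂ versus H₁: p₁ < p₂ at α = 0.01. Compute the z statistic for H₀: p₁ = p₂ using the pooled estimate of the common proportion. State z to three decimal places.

z = -0.986

p̂₁ = 419/777 = 0.53925, p̂₂ = 901/1607 = 0.56067.
Pooled p̂ = (419+901)/(777+1607) = 1320/2384 = 0.55369.
SE = √(0.247117 × 0.00190928) = 0.02172.
z = (0.53925 − 0.56067)/0.02172 = -0.02142/0.02172 = -0.986.
p-value = P(Z < -0.986) ≈ 0.1621, so at α = 0.01 we fail to reject H₀.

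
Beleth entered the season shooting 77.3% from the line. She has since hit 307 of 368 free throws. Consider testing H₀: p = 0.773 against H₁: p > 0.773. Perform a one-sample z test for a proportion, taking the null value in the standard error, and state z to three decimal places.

z = 2.804

p̂ = 307/368 = 0.83424.
SE = √(p₀(1−p₀)/n) = √(0.17547/368) = 0.02184.
z = (0.83424 − 0.773)/0.02184 = 0.06124/0.02184 = 2.804.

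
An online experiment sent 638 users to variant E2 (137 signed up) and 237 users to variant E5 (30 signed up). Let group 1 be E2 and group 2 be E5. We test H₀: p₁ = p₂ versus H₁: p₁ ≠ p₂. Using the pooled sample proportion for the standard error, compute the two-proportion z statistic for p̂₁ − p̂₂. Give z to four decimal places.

p̂₁ = 137/638 = 0.214734, p̂₂ = 30/237 = 0.126582.
Pooled p̂ = (137+30)/(638+237) = 167/875 = 0.190857.
SE = √(0.154431 × 0.00578681) = 0.029894.
z = (0.214734 − 0.126582)/0.029894 = 0.088152/0.029894 = 2.9488.
p-value = 2·P(Z > 2.949) ≈ 0.0032.

z = 2.9488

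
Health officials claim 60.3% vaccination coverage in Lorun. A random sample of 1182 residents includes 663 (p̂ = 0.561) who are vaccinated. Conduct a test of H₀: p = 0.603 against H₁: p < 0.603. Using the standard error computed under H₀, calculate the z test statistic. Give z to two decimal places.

z = -2.96

p̂ = 663/1182 = 0.5609.
SE = √(p₀(1−p₀)/n) = √(0.23939/1182) = 0.0142.
z = (0.5609 − 0.603)/0.0142 = -0.0421/0.0142 = -2.96.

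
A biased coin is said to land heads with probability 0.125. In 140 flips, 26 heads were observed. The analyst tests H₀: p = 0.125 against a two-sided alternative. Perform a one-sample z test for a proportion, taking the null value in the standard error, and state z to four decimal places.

p̂ = 26/140 = 0.185714.
SE = √(p₀(1−p₀)/n) = √(0.10938/140) = 0.027951.
z = (0.185714 − 0.125)/0.027951 = 0.060714/0.027951 = 2.1722.

z = 2.1722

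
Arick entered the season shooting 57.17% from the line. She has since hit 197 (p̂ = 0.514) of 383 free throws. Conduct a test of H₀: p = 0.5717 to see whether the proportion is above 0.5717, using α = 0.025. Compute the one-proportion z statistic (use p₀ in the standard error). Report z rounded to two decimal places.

z = -2.27

p̂ = 197/383 = 0.51436.
Under H₀, SE = √(0.5717·0.4283/383) = √(0.000639319) = 0.02528.
z = (0.51436 − 0.5717)/0.02528 = -0.05734/0.02528 = -2.27.
p-value = P(Z > -2.268) ≈ 0.9883; since p > α = 0.025, fail to reject H₀.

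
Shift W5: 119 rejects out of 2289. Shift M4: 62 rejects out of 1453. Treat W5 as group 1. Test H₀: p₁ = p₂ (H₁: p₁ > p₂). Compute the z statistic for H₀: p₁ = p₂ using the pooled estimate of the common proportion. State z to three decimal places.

z = 1.295

p̂₁ = 119/2289 ≈ 0.051988, p̂₂ = 62/1453 ≈ 0.042670.
Pooled p̂ = (119+62)/(2289+1453) = 181/3742 = 0.048370.
SE = √(p̂(1−p̂)(1/n₁+1/n₂)) = √(0.048370·0.951630·0.0011251) = √(5.17887e-05) = 0.007196.
z = (0.051988 − 0.042670)/0.007196 = 0.009318/0.007196 = 1.295.
p-value = P(Z > 1.295) ≈ 0.0977.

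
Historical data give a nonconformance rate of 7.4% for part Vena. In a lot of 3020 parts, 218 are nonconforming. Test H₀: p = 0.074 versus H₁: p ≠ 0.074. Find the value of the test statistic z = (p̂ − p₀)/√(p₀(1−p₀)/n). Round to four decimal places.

p̂ = 218/3020 ≈ 0.0721854.
Standard error under H₀: √(0.074×0.926/3020) = 0.0047634.
z = (0.0721854 − 0.074)/0.0047634 = -0.0018146/0.0047634 = -0.3809.
p-value = 2·P(Z > 0.381) ≈ 0.7032.

z = -0.3809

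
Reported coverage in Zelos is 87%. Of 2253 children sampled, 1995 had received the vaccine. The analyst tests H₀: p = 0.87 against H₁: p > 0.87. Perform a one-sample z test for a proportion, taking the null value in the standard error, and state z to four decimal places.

z = 2.1857

p̂ = 1995/2253 = 0.885486.
Under H₀, SE = √(0.87·0.13/2253) = √(5.01997e-05) = 0.007085.
z = (0.885486 − 0.87)/0.007085 = 0.015486/0.007085 = 2.1857.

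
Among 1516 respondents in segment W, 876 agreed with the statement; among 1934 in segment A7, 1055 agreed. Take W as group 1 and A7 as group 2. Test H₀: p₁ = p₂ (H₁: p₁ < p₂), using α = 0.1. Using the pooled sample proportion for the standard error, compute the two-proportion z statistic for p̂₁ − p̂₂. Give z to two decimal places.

p̂₁ = 876/1516 = 0.5778, p̂₂ = 1055/1934 = 0.5455.
Pooled p̂ = (876+1055)/(1516+1934) = 1931/3450 = 0.5597.
SE = √(0.246435 × 0.00117669) = 0.0170.
z = (0.5778 − 0.5455)/0.0170 = 0.0323/0.0170 = 1.90.
p-value = P(Z < 1.899) ≈ 0.9712. With α = 0.1, fail to reject H₀.

z = 1.90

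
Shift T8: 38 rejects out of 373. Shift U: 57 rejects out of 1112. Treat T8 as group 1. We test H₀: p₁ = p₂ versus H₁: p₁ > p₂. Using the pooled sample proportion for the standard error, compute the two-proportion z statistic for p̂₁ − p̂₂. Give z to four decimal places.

p̂₁ = 38/373 = 0.101877, p̂₂ = 57/1112 = 0.051259.
Pooled p̂ = (38+57)/(373+1112) = 95/1485 = 0.063973.
SE = √(p̂(1−p̂)(1/n₁+1/n₂)) = √(0.063973·0.936027·0.00358025) = √(0.000214387) = 0.014642.
z = (0.101877 − 0.051259)/0.014642 = 0.050618/0.014642 = 3.4570.
p-value = P(Z > 3.457) ≈ 0.0003.

z = 3.4570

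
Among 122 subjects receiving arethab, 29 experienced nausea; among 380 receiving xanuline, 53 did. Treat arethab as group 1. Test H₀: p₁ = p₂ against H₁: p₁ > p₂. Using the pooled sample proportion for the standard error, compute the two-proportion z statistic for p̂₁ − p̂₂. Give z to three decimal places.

z = 2.554

p̂₁ = 29/122 ≈ 0.237705, p̂₂ = 53/380 ≈ 0.139474.
Pooled p̂ = (29+53)/(122+380) = 82/502 = 0.163347.
SE = √(p̂(1−p̂)(1/n₁+1/n₂)) = √(0.163347·0.836653·0.0108283) = √(0.00147984) = 0.038469.
z = (0.237705 − 0.139474)/0.038469 = 0.098231/0.038469 = 2.554.
p-value = P(Z > 2.554) ≈ 0.0053.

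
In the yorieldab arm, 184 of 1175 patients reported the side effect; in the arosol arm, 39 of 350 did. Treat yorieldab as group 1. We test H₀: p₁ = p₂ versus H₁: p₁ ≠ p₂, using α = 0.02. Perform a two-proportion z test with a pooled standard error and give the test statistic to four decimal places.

z = 2.0992

p̂₁ = 184/1175 ≈ 0.156596, p̂₂ = 39/350 ≈ 0.111429.
Pooled p̂ = (184+39)/(1175+350) = 223/1525 = 0.146230.
SE = √(0.124846 × 0.00370821) = 0.021516.
z = (0.156596 − 0.111429)/0.021516 = 0.045167/0.021516 = 2.0992.
Two-sided p-value ≈ 2·Φ(−2.099) = 0.0358. With α = 0.02, fail to reject H₀.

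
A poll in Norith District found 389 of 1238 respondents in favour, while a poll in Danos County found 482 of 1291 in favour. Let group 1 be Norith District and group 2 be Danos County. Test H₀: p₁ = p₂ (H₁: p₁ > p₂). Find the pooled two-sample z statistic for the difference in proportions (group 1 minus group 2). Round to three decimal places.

z = -3.129

p̂₁ = 389/1238 ≈ 0.31422, p̂₂ = 482/1291 ≈ 0.37335.
Pooled p̂ = (389+482)/(1238+1291) = 871/2529 = 0.34440.
SE = √(0.22579 × 0.00158235) = 0.01890.
z = (0.31422 − 0.37335)/0.01890 = -0.05913/0.01890 = -3.129.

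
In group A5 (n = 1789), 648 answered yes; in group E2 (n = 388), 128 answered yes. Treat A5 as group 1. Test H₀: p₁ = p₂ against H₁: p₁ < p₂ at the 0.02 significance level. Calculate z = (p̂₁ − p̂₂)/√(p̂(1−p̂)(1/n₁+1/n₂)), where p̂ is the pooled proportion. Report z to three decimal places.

p̂₁ = 648/1789 ≈ 0.36221, p̂₂ = 128/388 ≈ 0.32990.
Pooled p̂ = (648+128)/(1789+388) = 776/2177 = 0.35645.
SE = √(p̂(1−p̂)(1/n₁+1/n₂)) = √(0.35645·0.64355·0.00313629) = √(0.000719448) = 0.02682.
z = (0.36221 − 0.32990)/0.02682 = 0.03231/0.02682 = 1.205.
p-value = P(Z < 1.205) ≈ 0.8859, so at α = 0.02 we fail to reject H₀.

z = 1.205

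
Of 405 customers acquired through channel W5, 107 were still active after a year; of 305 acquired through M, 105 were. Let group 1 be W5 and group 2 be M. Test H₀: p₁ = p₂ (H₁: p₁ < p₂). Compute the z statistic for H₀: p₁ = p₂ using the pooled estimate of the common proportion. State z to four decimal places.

p̂₁ = 107/405 = 0.264198, p̂₂ = 105/305 = 0.344262.
Pooled p̂ = (107+105)/(405+305) = 212/710 = 0.298592.
SE = √(p̂(1−p̂)(1/n₁+1/n₂)) = √(0.298592·0.701408·0.00574782) = √(0.00120379) = 0.034696.
z = (0.264198 − 0.344262)/0.034696 = -0.080064/0.034696 = -2.3076.
p-value = P(Z < -2.308) ≈ 0.0105.

z = -2.3076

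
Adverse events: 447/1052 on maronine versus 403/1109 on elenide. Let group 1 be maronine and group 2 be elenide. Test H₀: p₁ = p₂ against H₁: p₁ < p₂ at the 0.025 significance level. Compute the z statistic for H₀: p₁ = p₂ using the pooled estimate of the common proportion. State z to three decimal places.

p̂₁ = 447/1052 = 0.42490, p̂₂ = 403/1109 = 0.36339.
Pooled p̂ = (447+403)/(1052+1109) = 850/2161 = 0.39334.
SE = √(p̂(1−p̂)(1/n₁+1/n₂)) = √(0.39334·0.60666·0.00185228) = √(0.000441997) = 0.02102.
z = (0.42490 − 0.36339)/0.02102 = 0.06151/0.02102 = 2.926.
p-value = P(Z < 2.926) ≈ 0.9983. With α = 0.025, fail to reject H₀.

z = 2.926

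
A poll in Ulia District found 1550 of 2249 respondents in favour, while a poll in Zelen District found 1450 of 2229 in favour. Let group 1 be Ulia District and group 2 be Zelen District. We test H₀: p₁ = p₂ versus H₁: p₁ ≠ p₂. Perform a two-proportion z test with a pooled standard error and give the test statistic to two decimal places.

z = 2.75

p̂₁ = 1550/2249 = 0.68920, p̂₂ = 1450/2229 = 0.65052.
Pooled p̂ = (1550+1450)/(2249+2229) = 3000/4478 = 0.66994.
SE = √(0.22112 × 0.000893274) = 0.01405.
z = (0.68920 − 0.65052)/0.01405 = 0.03868/0.01405 = 2.75.
p-value = 2·P(Z > 2.752) ≈ 0.0059.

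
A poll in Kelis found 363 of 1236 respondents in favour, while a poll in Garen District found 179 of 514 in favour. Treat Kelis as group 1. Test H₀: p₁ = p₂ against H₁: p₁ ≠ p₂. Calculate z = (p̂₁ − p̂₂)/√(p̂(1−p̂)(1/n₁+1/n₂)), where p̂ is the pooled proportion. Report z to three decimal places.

z = -2.248

p̂₁ = 363/1236 ≈ 0.29369, p̂₂ = 179/514 ≈ 0.34825.
Pooled p̂ = (363+179)/(1236+514) = 542/1750 = 0.30971.
SE = √(0.213791 × 0.00275459) = 0.02427.
z = (0.29369 − 0.34825)/0.02427 = -0.05456/0.02427 = -2.248.
p-value = 2·P(Z > 2.248) ≈ 0.0246.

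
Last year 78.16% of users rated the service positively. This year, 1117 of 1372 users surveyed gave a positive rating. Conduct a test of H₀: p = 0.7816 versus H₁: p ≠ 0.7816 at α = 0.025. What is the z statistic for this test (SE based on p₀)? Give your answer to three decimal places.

p̂ = 1117/1372 ≈ 0.814140.
Under H₀, SE = √(0.7816·0.2184/1372) = √(0.000124418) = 0.011154.
z = (0.814140 − 0.7816)/0.011154 = 0.032540/0.011154 = 2.917.
p-value = 2·P(Z > 2.917) ≈ 0.0035, so at α = 0.025 we reject H₀.

z = 2.917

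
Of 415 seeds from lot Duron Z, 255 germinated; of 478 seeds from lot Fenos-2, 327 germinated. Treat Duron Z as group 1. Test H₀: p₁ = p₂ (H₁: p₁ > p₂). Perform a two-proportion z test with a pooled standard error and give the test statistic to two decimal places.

p̂₁ = 255/415 = 0.61446, p̂₂ = 327/478 = 0.68410.
Pooled p̂ = (255+327)/(415+478) = 582/893 = 0.65174.
SE = √(0.226976 × 0.00450169) = 0.03197.
z = (0.61446 − 0.68410)/0.03197 = -0.06964/0.03197 = -2.18.
p-value = P(Z > -2.179) ≈ 0.9853.

z = -2.18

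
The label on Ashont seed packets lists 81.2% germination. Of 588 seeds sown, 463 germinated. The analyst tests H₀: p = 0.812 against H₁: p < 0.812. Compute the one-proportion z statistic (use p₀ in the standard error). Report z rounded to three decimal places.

z = -1.526

p̂ = 463/588 ≈ 0.78741.
SE = √(p₀(1−p₀)/n) = √(0.15266/588) = 0.01611.
z = (0.78741 − 0.812)/0.01611 = -0.02459/0.01611 = -1.526.
p-value = P(Z < -1.526) ≈ 0.0635.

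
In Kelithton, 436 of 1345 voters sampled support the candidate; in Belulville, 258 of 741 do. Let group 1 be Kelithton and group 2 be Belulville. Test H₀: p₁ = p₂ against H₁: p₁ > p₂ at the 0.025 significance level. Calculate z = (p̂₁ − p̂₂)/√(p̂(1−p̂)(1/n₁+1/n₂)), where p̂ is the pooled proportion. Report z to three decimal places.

z = -1.114

p̂₁ = 436/1345 ≈ 0.32416, p̂₂ = 258/741 ≈ 0.34818.
Pooled p̂ = (436+258)/(1345+741) = 694/2086 = 0.33269.
SE = √(p̂(1−p̂)(1/n₁+1/n₂)) = √(0.33269·0.66731·0.00209302) = √(0.000464669) = 0.02156.
z = (0.32416 − 0.34818)/0.02156 = -0.02402/0.02156 = -1.114.
p-value = P(Z > -1.114) ≈ 0.8674. With α = 0.025, fail to reject H₀.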